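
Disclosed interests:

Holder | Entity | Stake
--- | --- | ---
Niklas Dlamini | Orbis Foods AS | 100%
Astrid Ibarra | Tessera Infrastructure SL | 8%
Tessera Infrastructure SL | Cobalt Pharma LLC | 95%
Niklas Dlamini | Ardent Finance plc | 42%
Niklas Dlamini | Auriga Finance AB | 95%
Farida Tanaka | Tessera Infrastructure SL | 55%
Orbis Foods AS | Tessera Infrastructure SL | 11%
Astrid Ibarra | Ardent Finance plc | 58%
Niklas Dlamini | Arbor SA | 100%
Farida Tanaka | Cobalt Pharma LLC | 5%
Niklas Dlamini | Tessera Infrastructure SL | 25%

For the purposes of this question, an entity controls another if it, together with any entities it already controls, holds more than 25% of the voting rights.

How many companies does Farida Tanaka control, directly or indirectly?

2

Farida holds 55% of Tessera, so Farida controls Tessera.
Tessera and Farida together hold 95% + 5% = 100% of Cobalt, so Farida controls Cobalt.
No other company's threshold is met.
Farida controls 2 companies.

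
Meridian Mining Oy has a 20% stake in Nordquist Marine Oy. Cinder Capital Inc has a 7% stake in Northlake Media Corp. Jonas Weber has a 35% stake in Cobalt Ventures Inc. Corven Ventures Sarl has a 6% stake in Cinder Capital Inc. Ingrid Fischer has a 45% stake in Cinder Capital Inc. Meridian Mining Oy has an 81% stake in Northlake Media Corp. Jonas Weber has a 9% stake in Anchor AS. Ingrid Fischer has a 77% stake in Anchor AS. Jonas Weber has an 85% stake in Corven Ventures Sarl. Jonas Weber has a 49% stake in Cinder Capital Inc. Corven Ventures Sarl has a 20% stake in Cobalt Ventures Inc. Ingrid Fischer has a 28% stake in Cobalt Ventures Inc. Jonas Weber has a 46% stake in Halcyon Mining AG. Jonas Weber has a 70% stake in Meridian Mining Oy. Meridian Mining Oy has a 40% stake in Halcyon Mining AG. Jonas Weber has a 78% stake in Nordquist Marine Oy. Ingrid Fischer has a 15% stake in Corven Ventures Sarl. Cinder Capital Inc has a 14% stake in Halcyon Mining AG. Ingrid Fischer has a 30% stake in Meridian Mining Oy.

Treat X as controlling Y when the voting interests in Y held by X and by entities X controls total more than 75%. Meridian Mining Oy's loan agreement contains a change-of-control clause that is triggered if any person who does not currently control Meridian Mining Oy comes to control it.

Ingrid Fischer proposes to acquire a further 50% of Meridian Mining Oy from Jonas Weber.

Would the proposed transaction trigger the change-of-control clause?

Yes

The purchase adds only to Ingrid's holdings (Jonas's stake shrinks), so Ingrid is the only person who could newly come to control Meridian.
Ingrid holds 77% of Anchor, so Ingrid controls Anchor.
In Meridian, Ingrid's side holds only 30%, not > 75%.
So before the transaction, Ingrid does not control Meridian.
After the purchase, Ingrid's direct stake in Meridian rises to 30% + 50% = 80%, and Jonas's stake falls to 20%.
Ingrid holds 80% of Meridian, so Ingrid controls Meridian.
Ingrid did not control Meridian before and does after, so the clause is triggered.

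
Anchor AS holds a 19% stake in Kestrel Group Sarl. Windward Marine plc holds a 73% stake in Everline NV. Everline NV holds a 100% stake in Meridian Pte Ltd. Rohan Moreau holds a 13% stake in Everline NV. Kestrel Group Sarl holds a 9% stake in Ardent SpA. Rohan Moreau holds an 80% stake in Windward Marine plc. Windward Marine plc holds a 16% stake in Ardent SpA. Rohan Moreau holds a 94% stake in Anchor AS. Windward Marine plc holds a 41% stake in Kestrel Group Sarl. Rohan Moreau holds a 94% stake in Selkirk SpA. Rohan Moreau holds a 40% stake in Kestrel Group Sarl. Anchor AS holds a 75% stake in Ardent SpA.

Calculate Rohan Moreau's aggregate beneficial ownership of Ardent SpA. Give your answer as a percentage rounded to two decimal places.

91.46%

Rohan reaches Ardent along 5 paths.
Via Anchor: 94% × 75% = 70.5%.
Via Windward: 80% × 16% = 12.8%.
Via Kestrel: 40% × 9% = 3.6%.
Via Windward → Kestrel: 80% × 41% × 9% = 2.952%.
Via Anchor → Kestrel: 94% × 19% × 9% = 1.6074%.
Total: 70.5% + 12.8% + 3.6% + 2.952% + 1.6074% = 91.4594%.
Rounded: 91.46%.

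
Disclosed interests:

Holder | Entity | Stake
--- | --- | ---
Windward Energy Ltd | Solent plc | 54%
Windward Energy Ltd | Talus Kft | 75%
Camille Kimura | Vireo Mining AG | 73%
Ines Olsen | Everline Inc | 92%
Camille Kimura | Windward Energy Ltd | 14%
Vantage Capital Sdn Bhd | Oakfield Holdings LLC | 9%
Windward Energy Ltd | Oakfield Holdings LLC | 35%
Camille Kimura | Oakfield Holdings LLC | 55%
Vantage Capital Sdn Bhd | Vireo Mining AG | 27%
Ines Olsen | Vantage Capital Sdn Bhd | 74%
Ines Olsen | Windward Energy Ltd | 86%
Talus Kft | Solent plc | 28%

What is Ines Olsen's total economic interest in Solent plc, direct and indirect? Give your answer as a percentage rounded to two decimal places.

Ines reaches Solent along 2 paths.
Via Windward: 86% × 54% = 46.44%.
Via Windward → Talus: 86% × 75% × 28% = 18.06%.
Total: 46.44% + 18.06% = 64.5%.
Rounded: 64.50%.

64.50%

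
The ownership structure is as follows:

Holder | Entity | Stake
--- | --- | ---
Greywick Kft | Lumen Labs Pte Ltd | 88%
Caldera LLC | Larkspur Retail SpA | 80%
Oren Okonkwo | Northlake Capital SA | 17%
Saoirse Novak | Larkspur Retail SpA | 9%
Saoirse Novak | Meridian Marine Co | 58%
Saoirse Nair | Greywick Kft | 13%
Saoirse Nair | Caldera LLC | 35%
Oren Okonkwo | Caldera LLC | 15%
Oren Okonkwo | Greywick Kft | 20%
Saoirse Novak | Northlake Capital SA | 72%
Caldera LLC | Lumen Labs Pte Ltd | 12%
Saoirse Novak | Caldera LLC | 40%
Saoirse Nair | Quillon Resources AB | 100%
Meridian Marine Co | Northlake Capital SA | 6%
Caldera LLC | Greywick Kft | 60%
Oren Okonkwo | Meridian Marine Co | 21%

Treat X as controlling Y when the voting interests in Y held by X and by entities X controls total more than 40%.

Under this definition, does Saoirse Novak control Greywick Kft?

Saoirse Novak holds 58% of Meridian, so Saoirse Novak controls Meridian.
Meridian and Saoirse Novak together hold 6% + 72% = 78% of Northlake, so Saoirse Novak controls Northlake.
Neither Saoirse Novak nor any entity Saoirse Novak controls holds any voting interest in Greywick.
So Saoirse Novak does not control Greywick.

No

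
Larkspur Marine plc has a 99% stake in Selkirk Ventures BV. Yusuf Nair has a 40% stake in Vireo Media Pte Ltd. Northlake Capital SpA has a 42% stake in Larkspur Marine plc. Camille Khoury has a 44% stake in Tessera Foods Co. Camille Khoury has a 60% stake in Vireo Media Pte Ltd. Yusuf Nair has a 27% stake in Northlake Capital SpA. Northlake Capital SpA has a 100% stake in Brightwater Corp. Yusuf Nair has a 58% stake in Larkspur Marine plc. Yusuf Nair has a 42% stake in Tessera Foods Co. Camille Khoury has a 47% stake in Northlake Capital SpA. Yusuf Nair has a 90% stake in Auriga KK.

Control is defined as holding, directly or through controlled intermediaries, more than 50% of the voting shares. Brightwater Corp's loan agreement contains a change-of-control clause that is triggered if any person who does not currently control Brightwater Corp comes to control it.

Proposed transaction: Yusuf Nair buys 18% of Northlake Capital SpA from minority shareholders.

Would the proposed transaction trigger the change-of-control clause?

No

The purchase changes only Yusuf's holdings, so Yusuf is the only person who could newly come to control Brightwater.
Yusuf holds 90% of Auriga, so Yusuf controls Auriga.
Yusuf holds 58% of Larkspur, so Yusuf controls Larkspur.
Larkspur holds 99% of Selkirk, so Yusuf controls Selkirk.
Neither Yusuf nor any entity Yusuf controls holds any voting interest in Brightwater.
So before the transaction, Yusuf does not control Brightwater.
After the purchase, Yusuf's direct stake in Northlake rises to 27% + 18% = 45%.
Yusuf's side now holds 45% of Northlake, not > 50%, so Yusuf still does not control Northlake.
After the transaction, neither Yusuf nor any entity Yusuf controls holds a voting interest in Brightwater, so Yusuf still does not control it.
No new person acquires control, so the clause is not triggered.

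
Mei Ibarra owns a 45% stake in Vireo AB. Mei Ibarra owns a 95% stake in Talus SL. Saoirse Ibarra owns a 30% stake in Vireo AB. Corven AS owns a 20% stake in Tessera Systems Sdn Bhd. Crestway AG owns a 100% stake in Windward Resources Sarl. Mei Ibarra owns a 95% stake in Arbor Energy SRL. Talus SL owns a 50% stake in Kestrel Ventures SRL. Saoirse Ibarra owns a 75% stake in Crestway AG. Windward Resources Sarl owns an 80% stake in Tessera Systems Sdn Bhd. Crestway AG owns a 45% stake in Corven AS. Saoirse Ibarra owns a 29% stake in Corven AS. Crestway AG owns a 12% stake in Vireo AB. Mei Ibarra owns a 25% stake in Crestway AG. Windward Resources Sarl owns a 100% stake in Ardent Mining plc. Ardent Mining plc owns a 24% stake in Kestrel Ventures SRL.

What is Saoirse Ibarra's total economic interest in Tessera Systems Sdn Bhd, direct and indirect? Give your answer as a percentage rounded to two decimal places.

Saoirse reaches Tessera along 3 paths.
Via Crestway → Windward: 75% × 100% × 80% = 60%.
Via Crestway → Corven: 75% × 45% × 20% = 6.75%.
Via Corven: 29% × 20% = 5.8%.
Total: 60% + 6.75% + 5.8% = 72.55%.

72.55%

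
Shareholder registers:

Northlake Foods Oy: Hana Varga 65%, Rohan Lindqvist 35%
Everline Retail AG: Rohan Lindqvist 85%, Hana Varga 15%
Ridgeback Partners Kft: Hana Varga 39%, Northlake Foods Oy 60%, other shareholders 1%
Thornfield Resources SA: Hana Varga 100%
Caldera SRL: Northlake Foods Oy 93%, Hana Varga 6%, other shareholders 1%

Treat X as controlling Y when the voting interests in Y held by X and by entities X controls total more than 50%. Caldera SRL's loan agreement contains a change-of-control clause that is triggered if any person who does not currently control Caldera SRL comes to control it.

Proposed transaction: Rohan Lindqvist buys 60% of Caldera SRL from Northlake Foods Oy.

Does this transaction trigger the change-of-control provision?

Yes

The purchase adds only to Rohan's holdings (Northlake's stake shrinks), so Rohan is the only person who could newly come to control Caldera.
Rohan holds 85% of Everline, so Rohan controls Everline.
Neither Rohan nor any entity Rohan controls holds any voting interest in Caldera.
So before the transaction, Rohan does not control Caldera.
After the purchase, Rohan holds 60% of Caldera directly, and Northlake's stake falls to 33%.
Rohan holds 60% of Caldera, so Rohan controls Caldera.
Rohan did not control Caldera before and does after, so the clause is triggered.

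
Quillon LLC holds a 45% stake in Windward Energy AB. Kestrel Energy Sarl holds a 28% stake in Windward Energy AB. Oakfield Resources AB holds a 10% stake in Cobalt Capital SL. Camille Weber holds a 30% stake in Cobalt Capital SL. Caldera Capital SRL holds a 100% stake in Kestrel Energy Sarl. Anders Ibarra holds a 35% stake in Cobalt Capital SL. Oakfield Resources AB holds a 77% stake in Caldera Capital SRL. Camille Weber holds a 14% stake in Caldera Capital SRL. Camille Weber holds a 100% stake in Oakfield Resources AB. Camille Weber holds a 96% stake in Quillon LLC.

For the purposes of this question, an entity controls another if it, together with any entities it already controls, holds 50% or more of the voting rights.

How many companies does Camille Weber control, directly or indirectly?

5

Camille holds 100% of Oakfield, so Camille controls Oakfield.
Camille holds 96% of Quillon, so Camille controls Quillon.
Oakfield and Camille together hold 77% + 14% = 91% of Caldera, so Camille controls Caldera.
Caldera holds 100% of Kestrel, so Camille controls Kestrel.
Quillon and Kestrel together hold 45% + 28% = 73% of Windward, so Camille controls Windward.
No other company's threshold is met.
Camille controls 5 companies.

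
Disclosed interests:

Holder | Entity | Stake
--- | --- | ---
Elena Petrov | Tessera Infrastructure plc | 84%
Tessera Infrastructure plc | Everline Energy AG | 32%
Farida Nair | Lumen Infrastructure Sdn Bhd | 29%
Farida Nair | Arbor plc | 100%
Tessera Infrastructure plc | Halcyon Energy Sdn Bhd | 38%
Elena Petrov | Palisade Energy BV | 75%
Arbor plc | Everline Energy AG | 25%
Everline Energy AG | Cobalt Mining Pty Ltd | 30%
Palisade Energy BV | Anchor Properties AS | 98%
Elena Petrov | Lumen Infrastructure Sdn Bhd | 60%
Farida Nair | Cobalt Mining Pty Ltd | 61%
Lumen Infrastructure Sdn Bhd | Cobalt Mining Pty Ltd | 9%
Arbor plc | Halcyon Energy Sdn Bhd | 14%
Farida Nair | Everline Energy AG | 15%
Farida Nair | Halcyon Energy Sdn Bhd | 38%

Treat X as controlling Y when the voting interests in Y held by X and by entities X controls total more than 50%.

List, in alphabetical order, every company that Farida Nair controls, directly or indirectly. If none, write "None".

Farida holds 100% of Arbor, so Farida controls Arbor.
Farida and Arbor together hold 38% + 14% = 52% of Halcyon, so Farida controls Halcyon.
Farida holds 61% of Cobalt, so Farida controls Cobalt.
No other company's threshold is met.

Arbor plc, Cobalt Mining Pty Ltd, Halcyon Energy Sdn Bhd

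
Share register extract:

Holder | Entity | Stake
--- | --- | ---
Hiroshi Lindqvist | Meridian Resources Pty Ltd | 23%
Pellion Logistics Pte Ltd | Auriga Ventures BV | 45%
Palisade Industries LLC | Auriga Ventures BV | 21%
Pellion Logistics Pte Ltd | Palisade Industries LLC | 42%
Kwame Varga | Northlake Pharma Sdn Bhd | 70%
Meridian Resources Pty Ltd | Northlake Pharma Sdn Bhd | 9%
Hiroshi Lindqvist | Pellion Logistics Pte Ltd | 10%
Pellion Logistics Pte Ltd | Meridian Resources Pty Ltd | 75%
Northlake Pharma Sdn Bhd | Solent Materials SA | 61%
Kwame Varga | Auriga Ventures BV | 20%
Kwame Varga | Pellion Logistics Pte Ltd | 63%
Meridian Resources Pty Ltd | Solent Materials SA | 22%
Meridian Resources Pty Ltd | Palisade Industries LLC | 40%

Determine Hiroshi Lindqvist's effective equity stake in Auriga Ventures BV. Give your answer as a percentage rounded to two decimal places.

Hiroshi reaches Auriga along 4 paths.
Via Meridian → Palisade: 23% × 40% × 21% = 1.932%.
Via Pellion → Meridian → Palisade: 10% × 75% × 40% × 21% = 0.63%.
Via Pellion → Palisade: 10% × 42% × 21% = 0.882%.
Via Pellion: 10% × 45% = 4.5%.
Total: 1.932% + 0.63% + 0.882% + 4.5% = 7.944%.
Rounded: 7.94%.

7.94%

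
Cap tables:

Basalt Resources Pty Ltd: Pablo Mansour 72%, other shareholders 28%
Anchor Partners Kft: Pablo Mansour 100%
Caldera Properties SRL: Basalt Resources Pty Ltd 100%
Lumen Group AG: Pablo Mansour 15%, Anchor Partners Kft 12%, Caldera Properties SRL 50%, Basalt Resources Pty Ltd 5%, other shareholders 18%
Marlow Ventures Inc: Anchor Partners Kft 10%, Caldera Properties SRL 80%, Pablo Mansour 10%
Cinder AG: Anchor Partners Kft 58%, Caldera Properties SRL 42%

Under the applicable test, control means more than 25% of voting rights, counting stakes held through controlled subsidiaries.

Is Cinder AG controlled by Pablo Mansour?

Yes

Pablo holds 72% of Basalt, so Pablo controls Basalt.
Basalt holds 100% of Caldera, so Pablo controls Caldera.
Pablo holds 100% of Anchor, so Pablo controls Anchor.
Anchor and Caldera together hold 58% + 42% = 100% of Cinder, so Pablo controls Cinder.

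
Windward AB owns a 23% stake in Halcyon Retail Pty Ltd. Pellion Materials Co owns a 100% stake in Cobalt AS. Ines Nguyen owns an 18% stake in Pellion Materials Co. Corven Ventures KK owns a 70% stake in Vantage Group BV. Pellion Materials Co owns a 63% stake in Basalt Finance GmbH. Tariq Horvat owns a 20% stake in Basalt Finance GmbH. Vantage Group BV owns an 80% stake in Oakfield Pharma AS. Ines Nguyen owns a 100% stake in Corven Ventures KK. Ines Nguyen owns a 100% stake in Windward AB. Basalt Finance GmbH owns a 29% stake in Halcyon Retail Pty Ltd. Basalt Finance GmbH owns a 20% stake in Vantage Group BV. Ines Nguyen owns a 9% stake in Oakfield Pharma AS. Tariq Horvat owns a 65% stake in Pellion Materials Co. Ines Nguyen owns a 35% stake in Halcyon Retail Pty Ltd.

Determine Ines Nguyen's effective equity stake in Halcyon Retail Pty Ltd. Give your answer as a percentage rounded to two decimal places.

61.29%

Ines reaches Halcyon along 3 paths.
Via Pellion → Basalt: 18% × 63% × 29% = 3.2886%.
Via Windward: 100% × 23% = 23%.
Direct stake: 35% = 35%.
Total: 3.2886% + 23% + 35% = 61.2886%.
Rounded: 61.29%.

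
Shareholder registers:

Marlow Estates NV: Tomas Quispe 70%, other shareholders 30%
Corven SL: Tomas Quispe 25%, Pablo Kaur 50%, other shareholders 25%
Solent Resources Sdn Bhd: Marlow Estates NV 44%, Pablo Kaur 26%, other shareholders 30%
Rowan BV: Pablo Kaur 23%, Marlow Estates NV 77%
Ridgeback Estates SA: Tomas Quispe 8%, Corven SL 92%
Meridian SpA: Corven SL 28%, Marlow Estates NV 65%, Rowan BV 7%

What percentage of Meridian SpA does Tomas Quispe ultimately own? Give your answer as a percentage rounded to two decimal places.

Tomas reaches Meridian along 3 paths.
Via Corven: 25% × 28% = 7%.
Via Marlow: 70% × 65% = 45.5%.
Via Marlow → Rowan: 70% × 77% × 7% = 3.773%.
Total: 7% + 45.5% + 3.773% = 56.273%.
Rounded: 56.27%.

56.27%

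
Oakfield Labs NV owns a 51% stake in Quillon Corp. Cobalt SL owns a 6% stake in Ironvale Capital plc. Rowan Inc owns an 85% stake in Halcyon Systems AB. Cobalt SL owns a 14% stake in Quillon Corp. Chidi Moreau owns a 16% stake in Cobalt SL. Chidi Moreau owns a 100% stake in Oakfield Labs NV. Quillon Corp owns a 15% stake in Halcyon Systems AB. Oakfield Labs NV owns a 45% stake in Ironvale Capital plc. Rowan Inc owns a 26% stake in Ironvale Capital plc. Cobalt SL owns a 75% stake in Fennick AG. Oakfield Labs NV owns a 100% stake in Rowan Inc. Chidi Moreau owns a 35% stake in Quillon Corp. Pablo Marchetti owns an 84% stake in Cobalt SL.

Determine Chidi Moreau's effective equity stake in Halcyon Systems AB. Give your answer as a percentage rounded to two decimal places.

Chidi reaches Halcyon along 4 paths.
Via Cobalt → Quillon: 16% × 14% × 15% = 0.336%.
Via Quillon: 35% × 15% = 5.25%.
Via Oakfield → Quillon: 100% × 51% × 15% = 7.65%.
Via Oakfield → Rowan: 100% × 100% × 85% = 85%.
Total: 0.336% + 5.25% + 7.65% + 85% = 98.236%.
Rounded: 98.24%.

98.24%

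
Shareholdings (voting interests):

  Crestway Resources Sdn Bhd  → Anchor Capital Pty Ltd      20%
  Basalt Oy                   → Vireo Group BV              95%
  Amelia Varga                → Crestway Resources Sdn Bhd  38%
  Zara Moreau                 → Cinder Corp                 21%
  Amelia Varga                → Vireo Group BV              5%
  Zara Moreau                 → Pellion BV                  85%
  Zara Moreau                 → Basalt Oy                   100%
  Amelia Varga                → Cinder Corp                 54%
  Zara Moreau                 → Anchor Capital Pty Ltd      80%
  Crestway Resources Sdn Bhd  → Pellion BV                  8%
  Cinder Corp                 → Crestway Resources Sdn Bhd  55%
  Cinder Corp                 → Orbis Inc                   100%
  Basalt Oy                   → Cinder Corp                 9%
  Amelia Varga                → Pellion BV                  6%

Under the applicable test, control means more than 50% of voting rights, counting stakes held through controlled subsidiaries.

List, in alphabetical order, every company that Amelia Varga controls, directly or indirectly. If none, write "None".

Amelia holds 54% of Cinder, so Amelia controls Cinder.
Cinder holds 100% of Orbis, so Amelia controls Orbis.
Amelia and Cinder together hold 38% + 55% = 93% of Crestway, so Amelia controls Crestway.
No other company's threshold is met.

Cinder Corp, Crestway Resources Sdn Bhd, Orbis Inc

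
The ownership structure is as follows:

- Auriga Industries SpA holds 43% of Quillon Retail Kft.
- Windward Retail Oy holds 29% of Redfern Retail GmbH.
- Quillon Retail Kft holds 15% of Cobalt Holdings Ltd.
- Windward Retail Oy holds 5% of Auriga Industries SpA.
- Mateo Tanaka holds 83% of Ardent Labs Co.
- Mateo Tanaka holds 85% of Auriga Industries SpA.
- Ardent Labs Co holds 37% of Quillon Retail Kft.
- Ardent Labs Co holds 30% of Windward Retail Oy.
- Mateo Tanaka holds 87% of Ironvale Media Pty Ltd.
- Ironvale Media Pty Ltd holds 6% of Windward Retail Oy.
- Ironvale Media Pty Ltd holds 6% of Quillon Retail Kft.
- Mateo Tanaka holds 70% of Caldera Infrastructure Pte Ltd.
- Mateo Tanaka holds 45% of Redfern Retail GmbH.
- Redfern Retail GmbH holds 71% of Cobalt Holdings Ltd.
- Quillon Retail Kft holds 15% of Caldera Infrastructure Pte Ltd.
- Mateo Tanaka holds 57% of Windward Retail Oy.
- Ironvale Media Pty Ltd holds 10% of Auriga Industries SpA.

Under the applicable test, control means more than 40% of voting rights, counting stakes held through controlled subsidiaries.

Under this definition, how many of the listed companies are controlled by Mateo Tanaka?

Mateo holds 83% of Ardent, so Mateo controls Ardent.
Mateo holds 87% of Ironvale, so Mateo controls Ironvale.
Ardent and Ironvale and Mateo together hold 30% + 6% + 57% = 93% of Windward, so Mateo controls Windward.
Mateo and Ironvale and Windward together hold 85% + 10% + 5% = 100% of Auriga, so Mateo controls Auriga.
Mateo and Windward together hold 45% + 29% = 74% of Redfern, so Mateo controls Redfern.
Ironvale and Ardent and Auriga together hold 6% + 37% + 43% = 86% of Quillon, so Mateo controls Quillon.
Quillon and Mateo together hold 15% + 70% = 85% of Caldera, so Mateo controls Caldera.
Redfern and Quillon together hold 71% + 15% = 86% of Cobalt, so Mateo controls Cobalt.
Mateo controls 8 companies.

8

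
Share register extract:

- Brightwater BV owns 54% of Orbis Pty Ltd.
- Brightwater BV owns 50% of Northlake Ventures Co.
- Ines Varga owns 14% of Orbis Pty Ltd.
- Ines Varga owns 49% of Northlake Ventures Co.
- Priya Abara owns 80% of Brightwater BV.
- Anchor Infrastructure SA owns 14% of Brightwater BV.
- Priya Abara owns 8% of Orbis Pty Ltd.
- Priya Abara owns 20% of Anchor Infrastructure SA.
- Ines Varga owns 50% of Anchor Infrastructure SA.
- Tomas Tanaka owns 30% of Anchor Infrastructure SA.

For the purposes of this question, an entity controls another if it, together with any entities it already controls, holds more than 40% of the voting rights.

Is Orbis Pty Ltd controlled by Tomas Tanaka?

Tomas's largest direct stake is 30% in Anchor, which does not meet the threshold, so Tomas controls no company.
Neither Tomas nor any entity Tomas controls holds any voting interest in Orbis.
So Tomas does not control Orbis.

No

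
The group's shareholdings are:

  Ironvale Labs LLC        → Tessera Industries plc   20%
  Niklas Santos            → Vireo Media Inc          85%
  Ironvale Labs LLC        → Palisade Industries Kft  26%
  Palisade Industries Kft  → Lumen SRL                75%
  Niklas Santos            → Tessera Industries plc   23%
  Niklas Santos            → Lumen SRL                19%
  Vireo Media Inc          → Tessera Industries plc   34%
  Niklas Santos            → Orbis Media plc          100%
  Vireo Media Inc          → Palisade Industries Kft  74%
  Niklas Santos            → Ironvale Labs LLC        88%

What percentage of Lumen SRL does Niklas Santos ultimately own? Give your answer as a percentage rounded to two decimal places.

83.34%

Niklas reaches Lumen along 3 paths.
Direct stake: 19% = 19%.
Via Vireo → Palisade: 85% × 74% × 75% = 47.175%.
Via Ironvale → Palisade: 88% × 26% × 75% = 17.16%.
Total: 19% + 47.175% + 17.16% = 83.335%.
Rounded: 83.34%.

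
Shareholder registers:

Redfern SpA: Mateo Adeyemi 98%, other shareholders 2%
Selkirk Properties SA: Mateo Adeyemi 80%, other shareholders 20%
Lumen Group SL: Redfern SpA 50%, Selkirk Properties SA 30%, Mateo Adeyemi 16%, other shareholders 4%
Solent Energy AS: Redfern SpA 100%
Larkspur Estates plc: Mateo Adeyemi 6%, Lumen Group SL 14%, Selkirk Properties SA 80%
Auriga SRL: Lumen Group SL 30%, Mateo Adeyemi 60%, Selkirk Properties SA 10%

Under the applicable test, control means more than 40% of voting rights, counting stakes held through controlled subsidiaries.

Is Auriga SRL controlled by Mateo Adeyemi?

Mateo holds 80% of Selkirk, so Mateo controls Selkirk.
Mateo holds 98% of Redfern, so Mateo controls Redfern.
Redfern and Selkirk and Mateo together hold 50% + 30% + 16% = 96% of Lumen, so Mateo controls Lumen.
Lumen and Mateo and Selkirk together hold 30% + 60% + 10% = 100% of Auriga, so Mateo controls Auriga.

Yes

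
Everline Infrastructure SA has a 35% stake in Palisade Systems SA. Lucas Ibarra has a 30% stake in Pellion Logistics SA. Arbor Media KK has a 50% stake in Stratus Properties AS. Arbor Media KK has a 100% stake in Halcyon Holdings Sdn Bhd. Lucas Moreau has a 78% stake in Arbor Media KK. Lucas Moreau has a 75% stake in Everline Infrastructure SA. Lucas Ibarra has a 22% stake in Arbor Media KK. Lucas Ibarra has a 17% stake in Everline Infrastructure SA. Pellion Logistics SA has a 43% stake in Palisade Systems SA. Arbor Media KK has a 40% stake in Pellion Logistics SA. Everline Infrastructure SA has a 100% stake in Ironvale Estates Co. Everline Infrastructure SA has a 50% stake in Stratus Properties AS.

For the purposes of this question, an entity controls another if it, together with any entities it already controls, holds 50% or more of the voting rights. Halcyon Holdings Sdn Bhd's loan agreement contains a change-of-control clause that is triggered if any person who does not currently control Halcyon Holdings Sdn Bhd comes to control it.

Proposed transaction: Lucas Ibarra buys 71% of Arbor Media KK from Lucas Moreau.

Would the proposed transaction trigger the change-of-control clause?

Yes

The purchase adds only to Lucas Ibarra's holdings (Lucas Moreau's stake shrinks), so Lucas Ibarra is the only person who could newly come to control Halcyon.
Lucas Ibarra's largest direct stake is 30% in Pellion, which does not meet the threshold, so Lucas Ibarra controls no company.
Neither Lucas Ibarra nor any entity Lucas Ibarra controls holds any voting interest in Halcyon.
So before the transaction, Lucas Ibarra does not control Halcyon.
After the purchase, Lucas Ibarra's direct stake in Arbor rises to 22% + 71% = 93%, and Lucas Moreau's stake falls to 7%.
Lucas Ibarra holds 93% of Arbor, so Lucas Ibarra controls Arbor.
Arbor holds 100% of Halcyon, so Lucas Ibarra controls Halcyon.
Lucas Ibarra did not control Halcyon before and does after, so the clause is triggered.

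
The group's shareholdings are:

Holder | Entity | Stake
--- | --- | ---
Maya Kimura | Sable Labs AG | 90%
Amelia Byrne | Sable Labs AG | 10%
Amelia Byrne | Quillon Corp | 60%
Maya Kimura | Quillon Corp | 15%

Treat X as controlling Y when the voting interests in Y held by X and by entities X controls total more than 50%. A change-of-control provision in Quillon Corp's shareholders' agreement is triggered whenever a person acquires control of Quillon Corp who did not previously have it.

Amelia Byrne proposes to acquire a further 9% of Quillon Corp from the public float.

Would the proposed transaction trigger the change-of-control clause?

The purchase changes only Amelia's holdings, so Amelia is the only person who could newly come to control Quillon.
Amelia holds 60% of Quillon, so Amelia controls Quillon.
So Amelia already controls Quillon before the transaction.
After the purchase, Amelia's direct stake in Quillon rises to 60% + 9% = 69%.
Amelia controlled Quillon already, so this is not a new person acquiring control; every other person's position is unchanged or reduced.
No new person acquires control, so the clause is not triggered.

No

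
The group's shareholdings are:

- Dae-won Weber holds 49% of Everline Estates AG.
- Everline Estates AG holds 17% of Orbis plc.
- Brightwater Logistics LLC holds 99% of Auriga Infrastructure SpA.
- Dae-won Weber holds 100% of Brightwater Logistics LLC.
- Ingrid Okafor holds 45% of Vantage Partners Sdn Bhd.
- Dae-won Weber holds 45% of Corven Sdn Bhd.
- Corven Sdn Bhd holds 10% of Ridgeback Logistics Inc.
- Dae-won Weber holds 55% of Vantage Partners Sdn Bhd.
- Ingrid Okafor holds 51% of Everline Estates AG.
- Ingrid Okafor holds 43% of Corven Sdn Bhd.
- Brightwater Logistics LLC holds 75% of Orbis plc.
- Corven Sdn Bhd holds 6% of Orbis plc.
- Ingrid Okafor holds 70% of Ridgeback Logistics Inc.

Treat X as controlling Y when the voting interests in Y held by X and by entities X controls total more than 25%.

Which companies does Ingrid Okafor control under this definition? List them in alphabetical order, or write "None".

Corven Sdn Bhd, Everline Estates AG, Ridgeback Logistics Inc, Vantage Partners Sdn Bhd

Ingrid holds 51% of Everline, so Ingrid controls Everline.
Ingrid holds 43% of Corven, so Ingrid controls Corven.
Ingrid holds 45% of Vantage, so Ingrid controls Vantage.
Corven and Ingrid together hold 10% + 70% = 80% of Ridgeback, so Ingrid controls Ridgeback.
No other company's threshold is met.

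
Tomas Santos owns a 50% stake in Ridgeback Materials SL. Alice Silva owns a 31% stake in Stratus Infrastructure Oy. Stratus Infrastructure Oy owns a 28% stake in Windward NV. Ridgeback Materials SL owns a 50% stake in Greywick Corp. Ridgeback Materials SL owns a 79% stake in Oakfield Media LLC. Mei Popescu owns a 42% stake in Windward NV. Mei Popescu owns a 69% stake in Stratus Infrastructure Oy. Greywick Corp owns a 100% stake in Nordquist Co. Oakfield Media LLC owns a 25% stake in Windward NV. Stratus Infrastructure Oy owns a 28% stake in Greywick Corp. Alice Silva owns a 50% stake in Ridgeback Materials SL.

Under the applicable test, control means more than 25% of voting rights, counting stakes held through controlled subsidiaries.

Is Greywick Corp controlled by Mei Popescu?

Yes

Mei holds 69% of Stratus, so Mei controls Stratus.
Stratus holds 28% of Greywick, so Mei controls Greywick.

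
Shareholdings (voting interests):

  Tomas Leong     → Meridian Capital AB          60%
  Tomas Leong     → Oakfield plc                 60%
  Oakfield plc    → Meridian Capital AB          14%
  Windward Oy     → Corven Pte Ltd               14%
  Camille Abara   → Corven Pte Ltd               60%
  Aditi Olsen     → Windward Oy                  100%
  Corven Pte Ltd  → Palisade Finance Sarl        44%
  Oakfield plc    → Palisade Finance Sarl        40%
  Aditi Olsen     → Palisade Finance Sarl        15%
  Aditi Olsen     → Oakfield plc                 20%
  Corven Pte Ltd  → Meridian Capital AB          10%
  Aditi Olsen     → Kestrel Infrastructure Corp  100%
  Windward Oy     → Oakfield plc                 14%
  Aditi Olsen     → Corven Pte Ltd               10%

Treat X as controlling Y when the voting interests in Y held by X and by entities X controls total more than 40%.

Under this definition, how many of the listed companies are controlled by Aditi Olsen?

2

Aditi holds 100% of Windward, so Aditi controls Windward.
Aditi holds 100% of Kestrel, so Aditi controls Kestrel.
No other company's threshold is met.
Aditi controls 2 companies.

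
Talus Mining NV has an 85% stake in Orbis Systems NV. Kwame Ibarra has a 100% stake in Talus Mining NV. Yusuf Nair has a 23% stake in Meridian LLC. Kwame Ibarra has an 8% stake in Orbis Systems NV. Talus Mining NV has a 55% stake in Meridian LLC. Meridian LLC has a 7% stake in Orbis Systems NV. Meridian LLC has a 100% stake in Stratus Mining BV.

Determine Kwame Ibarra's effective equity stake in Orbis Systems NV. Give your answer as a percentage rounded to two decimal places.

96.85%

Kwame reaches Orbis along 3 paths.
Direct stake: 8% = 8%.
Via Talus: 100% × 85% = 85%.
Via Talus → Meridian: 100% × 55% × 7% = 3.85%.
Total: 8% + 85% + 3.85% = 96.85%.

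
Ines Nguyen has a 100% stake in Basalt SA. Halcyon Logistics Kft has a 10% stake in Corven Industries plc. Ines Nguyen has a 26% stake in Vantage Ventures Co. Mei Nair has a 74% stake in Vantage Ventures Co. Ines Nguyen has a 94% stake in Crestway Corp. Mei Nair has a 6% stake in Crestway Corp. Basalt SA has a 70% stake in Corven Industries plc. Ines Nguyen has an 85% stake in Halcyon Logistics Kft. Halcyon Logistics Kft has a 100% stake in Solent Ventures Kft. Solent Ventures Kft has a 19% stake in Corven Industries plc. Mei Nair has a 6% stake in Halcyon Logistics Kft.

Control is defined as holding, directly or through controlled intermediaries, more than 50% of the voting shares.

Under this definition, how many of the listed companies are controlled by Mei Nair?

Mei holds 74% of Vantage, so Mei controls Vantage.
No other company's threshold is met.
Mei controls 1 company.

1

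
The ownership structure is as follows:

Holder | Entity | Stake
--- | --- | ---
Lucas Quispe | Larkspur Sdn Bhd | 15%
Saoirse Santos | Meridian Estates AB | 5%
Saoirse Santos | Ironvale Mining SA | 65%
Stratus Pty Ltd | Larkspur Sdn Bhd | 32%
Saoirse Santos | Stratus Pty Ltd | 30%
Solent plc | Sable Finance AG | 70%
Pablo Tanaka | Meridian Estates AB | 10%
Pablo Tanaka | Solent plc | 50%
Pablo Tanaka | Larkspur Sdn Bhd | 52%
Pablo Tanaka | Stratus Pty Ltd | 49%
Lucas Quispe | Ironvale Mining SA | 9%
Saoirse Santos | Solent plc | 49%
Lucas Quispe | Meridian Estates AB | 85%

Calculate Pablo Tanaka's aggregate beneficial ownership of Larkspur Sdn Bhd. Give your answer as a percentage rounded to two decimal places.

Pablo reaches Larkspur along 2 paths.
Via Stratus: 49% × 32% = 15.68%.
Direct stake: 52% = 52%.
Total: 15.68% + 52% = 67.68%.

67.68%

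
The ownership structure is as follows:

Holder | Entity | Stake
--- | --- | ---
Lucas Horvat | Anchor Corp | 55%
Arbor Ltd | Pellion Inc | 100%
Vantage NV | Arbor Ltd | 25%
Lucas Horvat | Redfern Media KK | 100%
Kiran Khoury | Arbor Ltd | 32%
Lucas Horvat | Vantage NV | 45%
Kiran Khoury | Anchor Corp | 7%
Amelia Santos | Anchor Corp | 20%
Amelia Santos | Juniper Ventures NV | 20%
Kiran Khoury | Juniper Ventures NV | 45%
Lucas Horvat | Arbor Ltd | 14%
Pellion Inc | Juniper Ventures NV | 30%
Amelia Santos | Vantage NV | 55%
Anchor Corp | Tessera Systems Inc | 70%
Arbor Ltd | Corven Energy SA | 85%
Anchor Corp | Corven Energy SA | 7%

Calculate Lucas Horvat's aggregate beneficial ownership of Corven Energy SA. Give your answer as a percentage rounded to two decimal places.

Lucas reaches Corven along 3 paths.
Via Vantage → Arbor: 45% × 25% × 85% = 9.5625%.
Via Arbor: 14% × 85% = 11.9%.
Via Anchor: 55% × 7% = 3.85%.
Total: 9.5625% + 11.9% + 3.85% = 25.3125%.
Rounded: 25.31%.

25.31%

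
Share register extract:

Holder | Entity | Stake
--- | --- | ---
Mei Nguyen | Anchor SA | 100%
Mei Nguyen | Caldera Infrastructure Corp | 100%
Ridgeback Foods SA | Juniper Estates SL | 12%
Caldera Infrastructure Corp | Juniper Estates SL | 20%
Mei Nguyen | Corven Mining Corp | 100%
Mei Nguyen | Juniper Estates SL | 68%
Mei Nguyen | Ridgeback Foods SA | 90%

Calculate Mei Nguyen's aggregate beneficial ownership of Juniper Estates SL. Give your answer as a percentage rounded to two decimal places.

Mei reaches Juniper along 3 paths.
Direct stake: 68% = 68%.
Via Ridgeback: 90% × 12% = 10.8%.
Via Caldera: 100% × 20% = 20%.
Total: 68% + 10.8% + 20% = 98.8%.
Rounded: 98.80%.

98.80%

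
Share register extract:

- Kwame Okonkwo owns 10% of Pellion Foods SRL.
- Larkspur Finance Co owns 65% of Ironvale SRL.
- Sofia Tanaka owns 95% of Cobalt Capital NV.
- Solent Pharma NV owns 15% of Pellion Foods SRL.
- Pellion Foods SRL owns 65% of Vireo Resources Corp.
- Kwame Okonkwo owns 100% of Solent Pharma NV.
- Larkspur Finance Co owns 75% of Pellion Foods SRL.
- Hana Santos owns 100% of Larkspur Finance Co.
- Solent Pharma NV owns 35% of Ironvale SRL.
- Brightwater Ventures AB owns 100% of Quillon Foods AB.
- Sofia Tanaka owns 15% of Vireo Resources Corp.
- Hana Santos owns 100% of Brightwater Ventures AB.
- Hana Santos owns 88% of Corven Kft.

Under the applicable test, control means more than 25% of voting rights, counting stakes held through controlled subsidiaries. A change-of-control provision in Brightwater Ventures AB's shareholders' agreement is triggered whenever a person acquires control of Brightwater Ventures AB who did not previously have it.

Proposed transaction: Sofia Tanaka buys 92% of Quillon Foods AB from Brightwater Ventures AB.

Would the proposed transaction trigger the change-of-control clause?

No

The purchase adds only to Sofia's holdings (Brightwater's stake shrinks), so Sofia is the only person who could newly come to control Brightwater.
Sofia holds 95% of Cobalt, so Sofia controls Cobalt.
Neither Sofia nor any entity Sofia controls holds any voting interest in Brightwater.
So before the transaction, Sofia does not control Brightwater.
After the purchase, Sofia holds 92% of Quillon directly, and Brightwater's stake falls to 8%.
Sofia holds 92% of Quillon, so Sofia controls Quillon.
After the transaction, neither Sofia nor any entity Sofia controls holds a voting interest in Brightwater, so Sofia still does not control it.
No new person acquires control, so the clause is not triggered.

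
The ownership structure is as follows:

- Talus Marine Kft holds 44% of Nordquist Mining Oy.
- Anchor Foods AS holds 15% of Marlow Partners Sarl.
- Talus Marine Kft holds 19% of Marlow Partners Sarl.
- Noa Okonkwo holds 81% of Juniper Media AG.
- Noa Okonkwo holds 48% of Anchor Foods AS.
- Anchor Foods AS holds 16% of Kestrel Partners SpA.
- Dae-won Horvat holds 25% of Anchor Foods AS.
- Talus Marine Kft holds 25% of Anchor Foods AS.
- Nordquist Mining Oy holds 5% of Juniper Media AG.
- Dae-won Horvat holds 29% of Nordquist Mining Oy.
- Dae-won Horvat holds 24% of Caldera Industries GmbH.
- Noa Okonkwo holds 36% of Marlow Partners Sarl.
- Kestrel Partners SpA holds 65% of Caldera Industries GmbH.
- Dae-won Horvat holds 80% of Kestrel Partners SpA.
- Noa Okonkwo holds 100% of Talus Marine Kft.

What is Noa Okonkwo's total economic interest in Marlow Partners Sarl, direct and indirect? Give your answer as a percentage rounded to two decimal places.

65.95%

Noa reaches Marlow along 4 paths.
Direct stake: 36% = 36%.
Via Talus: 100% × 19% = 19%.
Via Talus → Anchor: 100% × 25% × 15% = 3.75%.
Via Anchor: 48% × 15% = 7.2%.
Total: 36% + 19% + 3.75% + 7.2% = 65.95%.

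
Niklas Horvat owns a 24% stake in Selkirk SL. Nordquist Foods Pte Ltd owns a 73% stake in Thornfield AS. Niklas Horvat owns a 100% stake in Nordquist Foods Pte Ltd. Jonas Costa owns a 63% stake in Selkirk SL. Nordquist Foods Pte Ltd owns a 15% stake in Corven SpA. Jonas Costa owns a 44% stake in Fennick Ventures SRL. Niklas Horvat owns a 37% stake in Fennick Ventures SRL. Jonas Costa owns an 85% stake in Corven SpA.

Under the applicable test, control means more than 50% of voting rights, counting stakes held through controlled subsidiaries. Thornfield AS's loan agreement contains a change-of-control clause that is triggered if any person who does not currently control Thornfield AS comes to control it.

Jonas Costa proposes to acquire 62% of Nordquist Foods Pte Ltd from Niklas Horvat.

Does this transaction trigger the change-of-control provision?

Yes

The purchase adds only to Jonas's holdings (Niklas's stake shrinks), so Jonas is the only person who could newly come to control Thornfield.
Jonas holds 63% of Selkirk, so Jonas controls Selkirk.
Jonas holds 85% of Corven, so Jonas controls Corven.
Neither Jonas nor any entity Jonas controls holds any voting interest in Thornfield.
So before the transaction, Jonas does not control Thornfield.
After the purchase, Jonas holds 62% of Nordquist directly, and Niklas's stake falls to 38%.
Jonas holds 62% of Nordquist, so Jonas controls Nordquist.
Nordquist holds 73% of Thornfield, so Jonas controls Thornfield.
Jonas did not control Thornfield before and does after, so the clause is triggered.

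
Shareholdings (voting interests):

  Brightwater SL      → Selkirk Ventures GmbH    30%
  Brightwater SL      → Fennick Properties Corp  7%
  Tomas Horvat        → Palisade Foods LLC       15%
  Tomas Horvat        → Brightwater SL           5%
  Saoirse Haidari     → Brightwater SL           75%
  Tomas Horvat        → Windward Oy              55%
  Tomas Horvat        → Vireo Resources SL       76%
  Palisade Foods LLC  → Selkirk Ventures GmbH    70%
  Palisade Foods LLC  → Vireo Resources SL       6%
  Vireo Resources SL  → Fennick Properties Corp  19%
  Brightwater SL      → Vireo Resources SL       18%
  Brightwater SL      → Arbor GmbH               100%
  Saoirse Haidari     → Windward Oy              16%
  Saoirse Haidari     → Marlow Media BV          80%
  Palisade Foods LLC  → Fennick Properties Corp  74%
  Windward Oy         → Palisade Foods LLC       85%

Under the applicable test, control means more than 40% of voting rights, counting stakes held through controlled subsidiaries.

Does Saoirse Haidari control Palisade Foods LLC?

No

Saoirse holds 75% of Brightwater, so Saoirse controls Brightwater.
Brightwater holds 100% of Arbor, so Saoirse controls Arbor.
Saoirse holds 80% of Marlow, so Saoirse controls Marlow.
Neither Saoirse nor any entity Saoirse controls holds any voting interest in Palisade.
So Saoirse does not control Palisade.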